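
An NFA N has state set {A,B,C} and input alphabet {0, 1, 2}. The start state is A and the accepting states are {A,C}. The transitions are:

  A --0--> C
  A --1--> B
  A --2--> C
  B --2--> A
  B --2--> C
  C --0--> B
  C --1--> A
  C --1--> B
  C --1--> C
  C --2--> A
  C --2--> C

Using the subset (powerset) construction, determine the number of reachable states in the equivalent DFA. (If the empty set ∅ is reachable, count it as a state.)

Start state of the DFA: {A}.
{A} --0--> {C}  [new]
{A} --1--> {B}  [new]
{A} --2--> {C}  [seen]
{C} --0--> {B}  [seen]
{C} --1--> {A,B,C}  [new]
{C} --2--> {A,C}  [new]
{B} --0--> ∅  [new]
{B} --1--> ∅  [seen]
{B} --2--> {A,C}  [seen]
{A,B,C} --0--> {B,C}  [new]
{A,B,C} --1--> {A,B,C}  [seen]
{A,B,C} --2--> {A,C}  [seen]
{A,C} --0--> {B,C}  [seen]
{A,C} --1--> {A,B,C}  [seen]
{A,C} --2--> {A,C}  [seen]
∅ --0--> ∅  [seen]
∅ --1--> ∅  [seen]
∅ --2--> ∅  [seen]
{B,C} --0--> {B}  [seen]
{B,C} --1--> {A,B,C}  [seen]
{B,C} --2--> {A,C}  [seen]
Reachable DFA states: {A}, {C}, {B}, {A,B,C}, {A,C}, ∅, {B,C}.

7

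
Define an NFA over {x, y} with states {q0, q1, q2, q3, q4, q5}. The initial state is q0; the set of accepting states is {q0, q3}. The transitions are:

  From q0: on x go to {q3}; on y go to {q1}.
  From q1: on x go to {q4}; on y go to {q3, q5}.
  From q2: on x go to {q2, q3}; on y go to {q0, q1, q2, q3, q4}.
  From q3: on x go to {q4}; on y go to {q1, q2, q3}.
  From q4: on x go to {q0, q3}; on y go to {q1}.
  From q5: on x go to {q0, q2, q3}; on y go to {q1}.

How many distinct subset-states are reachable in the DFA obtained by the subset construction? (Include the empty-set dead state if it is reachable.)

Start state of the DFA: {q0}.
{q0} --x--> {q3}  [new]
{q0} --y--> {q1}  [new]
{q3} --x--> {q4}  [new]
{q3} --y--> {q1, q2, q3}  [new]
{q1} --x--> {q4}  [seen]
{q1} --y--> {q3, q5}  [new]
{q4} --x--> {q0, q3}  [new]
{q4} --y--> {q1}  [seen]
{q1, q2, q3} --x--> {q2, q3, q4}  [new]
{q1, q2, q3} --y--> {q0, q1, q2, q3, q4, q5}  [new]
{q3, q5} --x--> {q0, q2, q3, q4}  [new]
{q3, q5} --y--> {q1, q2, q3}  [seen]
{q0, q3} --x--> {q3, q4}  [new]
{q0, q3} --y--> {q1, q2, q3}  [seen]
{q2, q3, q4} --x--> {q0, q2, q3, q4}  [seen]
{q2, q3, q4} --y--> {q0, q1, q2, q3, q4}  [new]
{q0, q1, q2, q3, q4, q5} --x--> {q0, q2, q3, q4}  [seen]
{q0, q1, q2, q3, q4, q5} --y--> {q0, q1, q2, q3, q4, q5}  [seen]
{q0, q2, q3, q4} --x--> {q0, q2, q3, q4}  [seen]
{q0, q2, q3, q4} --y--> {q0, q1, q2, q3, q4}  [seen]
{q3, q4} --x--> {q0, q3, q4}  [new]
{q3, q4} --y--> {q1, q2, q3}  [seen]
{q0, q1, q2, q3, q4} --x--> {q0, q2, q3, q4}  [seen]
{q0, q1, q2, q3, q4} --y--> {q0, q1, q2, q3, q4, q5}  [seen]
{q0, q3, q4} --x--> {q0, q3, q4}  [seen]
{q0, q3, q4} --y--> {q1, q2, q3}  [seen]
Reachable DFA states: {q0}, {q3}, {q1}, {q4}, {q1, q2, q3}, {q3, q5}, {q0, q3}, {q2, q3, q4}, {q0, q1, q2, q3, q4, q5}, {q0, q2, q3, q4}, {q3, q4}, {q0, q1, q2, q3, q4}, {q0, q3, q4}.

13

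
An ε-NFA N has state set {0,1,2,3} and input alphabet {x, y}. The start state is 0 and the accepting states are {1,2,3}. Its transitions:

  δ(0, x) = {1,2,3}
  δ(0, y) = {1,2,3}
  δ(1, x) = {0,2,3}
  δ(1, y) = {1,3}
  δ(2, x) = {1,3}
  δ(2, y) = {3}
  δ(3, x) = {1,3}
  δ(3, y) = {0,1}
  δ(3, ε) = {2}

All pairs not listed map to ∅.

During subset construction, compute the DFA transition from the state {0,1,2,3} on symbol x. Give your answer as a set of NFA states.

{0,1,2,3}

δ(0,x) = {1,2,3}; δ(1,x) = {0,2,3}; δ(2,x) = {1,3}; δ(3,x) = {1,3}.
Union: {0,1,2,3}.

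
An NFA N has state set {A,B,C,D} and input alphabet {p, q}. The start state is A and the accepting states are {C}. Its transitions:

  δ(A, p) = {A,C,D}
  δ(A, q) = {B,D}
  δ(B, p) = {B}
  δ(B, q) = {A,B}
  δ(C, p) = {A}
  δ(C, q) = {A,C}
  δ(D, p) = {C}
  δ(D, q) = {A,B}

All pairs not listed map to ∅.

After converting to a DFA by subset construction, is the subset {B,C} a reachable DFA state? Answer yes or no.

Start state of the DFA: {A}.
{A} --p--> {A,C,D}  [new]
{A} --q--> {B,D}  [new]
{A,C,D} --p--> {A,C,D}  [seen]
{A,C,D} --q--> {A,B,C,D}  [new]
{B,D} --p--> {B,C}  [new]
{B,D} --q--> {A,B}  [new]
{A,B,C,D} --p--> {A,B,C,D}  [seen]
{A,B,C,D} --q--> {A,B,C,D}  [seen]
{B,C} --p--> {A,B}  [seen]
{B,C} --q--> {A,B,C}  [new]
{A,B} --p--> {A,B,C,D}  [seen]
{A,B} --q--> {A,B,D}  [new]
{A,B,C} --p--> {A,B,C,D}  [seen]
{A,B,C} --q--> {A,B,C,D}  [seen]
{A,B,D} --p--> {A,B,C,D}  [seen]
{A,B,D} --q--> {A,B,D}  [seen]
Reachable DFA states: {A}, {A,C,D}, {B,D}, {A,B,C,D}, {B,C}, {A,B}, {A,B,C}, {A,B,D}.
{B,C} is among them.

yes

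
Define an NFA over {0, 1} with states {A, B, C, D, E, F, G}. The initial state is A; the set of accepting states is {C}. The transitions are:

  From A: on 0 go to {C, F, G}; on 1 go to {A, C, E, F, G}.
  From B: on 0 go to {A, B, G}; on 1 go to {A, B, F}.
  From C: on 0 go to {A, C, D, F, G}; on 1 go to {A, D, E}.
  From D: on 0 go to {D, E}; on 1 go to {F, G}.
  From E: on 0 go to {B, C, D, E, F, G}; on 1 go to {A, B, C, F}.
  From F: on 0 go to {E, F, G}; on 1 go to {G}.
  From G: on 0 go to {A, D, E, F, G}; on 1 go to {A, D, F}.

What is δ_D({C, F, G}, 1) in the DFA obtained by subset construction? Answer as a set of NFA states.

{A, D, E, F, G}

δ(C,1) = {A, D, E}; δ(F,1) = {G}; δ(G,1) = {A, D, F}.
Union: {A, D, E, F, G}.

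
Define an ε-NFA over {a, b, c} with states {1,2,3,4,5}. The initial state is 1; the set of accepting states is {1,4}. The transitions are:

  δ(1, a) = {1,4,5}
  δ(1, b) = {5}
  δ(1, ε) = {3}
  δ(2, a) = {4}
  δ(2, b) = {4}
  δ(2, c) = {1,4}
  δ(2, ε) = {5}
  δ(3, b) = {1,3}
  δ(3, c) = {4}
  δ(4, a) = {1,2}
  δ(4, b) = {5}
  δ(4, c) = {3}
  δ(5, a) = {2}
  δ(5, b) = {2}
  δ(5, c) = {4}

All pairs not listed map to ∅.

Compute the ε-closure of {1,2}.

{1,2,3,5}

Begin with {1,2}.
1 →ε {3}; add 3.
2 →ε {5}; add 5.
ε-closure = {1,2,3,5}.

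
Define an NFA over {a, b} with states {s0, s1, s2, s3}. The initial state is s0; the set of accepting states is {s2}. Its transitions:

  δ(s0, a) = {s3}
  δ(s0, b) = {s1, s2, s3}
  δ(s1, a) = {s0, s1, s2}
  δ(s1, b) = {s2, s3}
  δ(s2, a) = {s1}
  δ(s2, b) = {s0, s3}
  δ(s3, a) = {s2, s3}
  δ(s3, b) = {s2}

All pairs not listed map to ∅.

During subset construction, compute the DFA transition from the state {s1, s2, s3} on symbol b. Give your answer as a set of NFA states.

δ(s1,b) = {s2, s3}; δ(s2,b) = {s0, s3}; δ(s3,b) = {s2}.
Union: {s0, s2, s3}.

{s0, s2, s3}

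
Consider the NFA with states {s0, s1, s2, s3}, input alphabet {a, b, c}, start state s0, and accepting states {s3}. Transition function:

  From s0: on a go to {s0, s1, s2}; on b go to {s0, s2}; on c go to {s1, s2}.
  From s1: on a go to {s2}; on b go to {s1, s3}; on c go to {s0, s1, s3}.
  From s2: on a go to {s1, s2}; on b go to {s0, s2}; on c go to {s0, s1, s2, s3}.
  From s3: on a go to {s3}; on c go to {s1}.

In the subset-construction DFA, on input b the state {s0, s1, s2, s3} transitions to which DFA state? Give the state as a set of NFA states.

{s0, s1, s2, s3}

δ(s0,b) = {s0, s2}; δ(s1,b) = {s1, s3}; δ(s2,b) = {s0, s2}; δ(s3,b) = ∅.
Union: {s0, s1, s2, s3}.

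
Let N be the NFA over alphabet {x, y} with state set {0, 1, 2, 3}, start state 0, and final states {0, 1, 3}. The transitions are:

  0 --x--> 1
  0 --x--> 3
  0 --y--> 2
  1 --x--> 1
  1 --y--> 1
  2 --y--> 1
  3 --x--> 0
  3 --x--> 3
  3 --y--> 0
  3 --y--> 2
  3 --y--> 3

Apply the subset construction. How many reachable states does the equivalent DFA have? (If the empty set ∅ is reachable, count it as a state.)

7

Start state of the DFA: {0}.
{0} --x--> {1, 3}  [new]
{0} --y--> {2}  [new]
{1, 3} --x--> {0, 1, 3}  [new]
{1, 3} --y--> {0, 1, 2, 3}  [new]
{2} --x--> ∅  [new]
{2} --y--> {1}  [new]
{0, 1, 3} --x--> {0, 1, 3}  [seen]
{0, 1, 3} --y--> {0, 1, 2, 3}  [seen]
{0, 1, 2, 3} --x--> {0, 1, 3}  [seen]
{0, 1, 2, 3} --y--> {0, 1, 2, 3}  [seen]
∅ --x--> ∅  [seen]
∅ --y--> ∅  [seen]
{1} --x--> {1}  [seen]
{1} --y--> {1}  [seen]
Reachable DFA states: {0}, {1, 3}, {2}, {0, 1, 3}, {0, 1, 2, 3}, ∅, {1}.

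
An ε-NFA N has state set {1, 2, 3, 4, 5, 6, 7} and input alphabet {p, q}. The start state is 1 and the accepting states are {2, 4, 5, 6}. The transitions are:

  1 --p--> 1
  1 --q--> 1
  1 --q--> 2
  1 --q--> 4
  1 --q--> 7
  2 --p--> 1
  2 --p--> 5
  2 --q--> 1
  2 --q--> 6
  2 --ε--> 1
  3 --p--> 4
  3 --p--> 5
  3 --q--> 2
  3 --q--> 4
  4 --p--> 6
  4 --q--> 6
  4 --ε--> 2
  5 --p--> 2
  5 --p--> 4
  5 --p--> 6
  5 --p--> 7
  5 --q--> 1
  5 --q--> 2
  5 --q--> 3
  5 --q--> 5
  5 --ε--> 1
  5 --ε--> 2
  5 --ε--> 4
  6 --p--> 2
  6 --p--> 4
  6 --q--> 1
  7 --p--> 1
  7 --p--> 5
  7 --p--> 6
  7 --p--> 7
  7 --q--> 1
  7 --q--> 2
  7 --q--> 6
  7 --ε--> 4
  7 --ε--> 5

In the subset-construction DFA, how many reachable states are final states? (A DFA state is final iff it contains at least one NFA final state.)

Start state of the DFA: {1} (ε-closure of the NFA start).
{1} --p--> {1}  [seen]
{1} --q--> {1, 2, 4, 5, 7}  [new]
{1, 2, 4, 5, 7} --p--> {1, 2, 4, 5, 6, 7}  [new]
{1, 2, 4, 5, 7} --q--> {1, 2, 3, 4, 5, 6, 7}  [new]
{1, 2, 4, 5, 6, 7} --p--> {1, 2, 4, 5, 6, 7}  [seen]
{1, 2, 4, 5, 6, 7} --q--> {1, 2, 3, 4, 5, 6, 7}  [seen]
{1, 2, 3, 4, 5, 6, 7} --p--> {1, 2, 4, 5, 6, 7}  [seen]
{1, 2, 3, 4, 5, 6, 7} --q--> {1, 2, 3, 4, 5, 6, 7}  [seen]
Reachable DFA states: {1}, {1, 2, 4, 5, 7}, {1, 2, 4, 5, 6, 7}, {1, 2, 3, 4, 5, 6, 7}.
Accepting DFA states (contain an NFA accepting state): {1, 2, 4, 5, 7}, {1, 2, 4, 5, 6, 7}, {1, 2, 3, 4, 5, 6, 7}.

3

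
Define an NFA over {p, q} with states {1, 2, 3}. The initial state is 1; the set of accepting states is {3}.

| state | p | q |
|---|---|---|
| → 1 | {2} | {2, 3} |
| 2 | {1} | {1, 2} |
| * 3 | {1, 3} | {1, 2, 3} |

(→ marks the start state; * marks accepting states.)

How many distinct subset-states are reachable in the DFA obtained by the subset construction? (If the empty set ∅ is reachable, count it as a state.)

Start state of the DFA: {1}.
{1} --p--> {2}  [new]
{1} --q--> {2, 3}  [new]
{2} --p--> {1}  [seen]
{2} --q--> {1, 2}  [new]
{2, 3} --p--> {1, 3}  [new]
{2, 3} --q--> {1, 2, 3}  [new]
{1, 2} --p--> {1, 2}  [seen]
{1, 2} --q--> {1, 2, 3}  [seen]
{1, 3} --p--> {1, 2, 3}  [seen]
{1, 3} --q--> {1, 2, 3}  [seen]
{1, 2, 3} --p--> {1, 2, 3}  [seen]
{1, 2, 3} --q--> {1, 2, 3}  [seen]
Reachable DFA states: {1}, {2}, {2, 3}, {1, 2}, {1, 3}, {1, 2, 3}.

6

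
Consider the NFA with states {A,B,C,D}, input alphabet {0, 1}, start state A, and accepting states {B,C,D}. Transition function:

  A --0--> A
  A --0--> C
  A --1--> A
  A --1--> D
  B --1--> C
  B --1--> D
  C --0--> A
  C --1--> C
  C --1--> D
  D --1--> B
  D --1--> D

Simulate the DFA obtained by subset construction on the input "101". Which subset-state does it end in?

Start: {A}.
δ(A,1) = {A,D}.
Union: {A,D}.
After 1: {A,D}.
δ(A,0) = {A,C}; δ(D,0) = ∅.
Union: {A,C}.
After 0: {A,C}.
δ(A,1) = {A,D}; δ(C,1) = {C,D}.
Union: {A,C,D}.
After 1: {A,C,D}.

{A,C,D}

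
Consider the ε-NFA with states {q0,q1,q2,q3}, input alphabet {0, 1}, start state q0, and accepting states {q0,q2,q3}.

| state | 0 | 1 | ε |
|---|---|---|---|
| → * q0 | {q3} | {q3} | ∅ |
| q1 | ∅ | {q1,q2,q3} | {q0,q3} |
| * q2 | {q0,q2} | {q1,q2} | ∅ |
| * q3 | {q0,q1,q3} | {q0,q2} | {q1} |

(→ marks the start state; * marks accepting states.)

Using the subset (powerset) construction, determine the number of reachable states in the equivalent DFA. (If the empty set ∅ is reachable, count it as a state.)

Start state of the DFA: {q0} (ε-closure of the NFA start).
{q0} --0--> {q0,q1,q3}  [new]
{q0} --1--> {q0,q1,q3}  [seen]
{q0,q1,q3} --0--> {q0,q1,q3}  [seen]
{q0,q1,q3} --1--> {q0,q1,q2,q3}  [new]
{q0,q1,q2,q3} --0--> {q0,q1,q2,q3}  [seen]
{q0,q1,q2,q3} --1--> {q0,q1,q2,q3}  [seen]
Reachable DFA states: {q0}, {q0,q1,q3}, {q0,q1,q2,q3}.

3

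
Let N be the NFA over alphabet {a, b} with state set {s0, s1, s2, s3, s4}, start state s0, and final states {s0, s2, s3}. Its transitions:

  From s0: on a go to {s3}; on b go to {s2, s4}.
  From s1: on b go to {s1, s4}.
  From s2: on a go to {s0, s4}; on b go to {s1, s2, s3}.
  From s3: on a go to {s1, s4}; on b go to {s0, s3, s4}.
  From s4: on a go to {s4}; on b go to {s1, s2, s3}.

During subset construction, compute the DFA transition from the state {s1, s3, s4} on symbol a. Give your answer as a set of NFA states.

{s1, s4}

δ(s1,a) = ∅; δ(s3,a) = {s1, s4}; δ(s4,a) = {s4}.
Union: {s1, s4}.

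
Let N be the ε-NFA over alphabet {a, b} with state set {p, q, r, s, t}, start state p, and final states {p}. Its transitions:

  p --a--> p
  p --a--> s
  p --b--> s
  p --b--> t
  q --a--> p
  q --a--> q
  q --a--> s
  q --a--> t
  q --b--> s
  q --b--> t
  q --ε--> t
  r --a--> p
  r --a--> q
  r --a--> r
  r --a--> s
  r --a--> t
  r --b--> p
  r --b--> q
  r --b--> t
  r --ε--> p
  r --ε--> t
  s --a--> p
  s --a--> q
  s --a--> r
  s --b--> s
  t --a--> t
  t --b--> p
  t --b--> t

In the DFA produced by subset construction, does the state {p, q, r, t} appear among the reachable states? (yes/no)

yes

Start state of the DFA: {p} (ε-closure of the NFA start).
{p} --a--> {p, s}  [new]
{p} --b--> {s, t}  [new]
{p, s} --a--> {p, q, r, s, t}  [new]
{p, s} --b--> {s, t}  [seen]
{s, t} --a--> {p, q, r, t}  [new]
{s, t} --b--> {p, s, t}  [new]
{p, q, r, s, t} --a--> {p, q, r, s, t}  [seen]
{p, q, r, s, t} --b--> {p, q, s, t}  [new]
{p, q, r, t} --a--> {p, q, r, s, t}  [seen]
{p, q, r, t} --b--> {p, q, s, t}  [seen]
{p, s, t} --a--> {p, q, r, s, t}  [seen]
{p, s, t} --b--> {p, s, t}  [seen]
{p, q, s, t} --a--> {p, q, r, s, t}  [seen]
{p, q, s, t} --b--> {p, s, t}  [seen]
Reachable DFA states: {p}, {p, s}, {s, t}, {p, q, r, s, t}, {p, q, r, t}, {p, s, t}, {p, q, s, t}.
{p, q, r, t} is among them.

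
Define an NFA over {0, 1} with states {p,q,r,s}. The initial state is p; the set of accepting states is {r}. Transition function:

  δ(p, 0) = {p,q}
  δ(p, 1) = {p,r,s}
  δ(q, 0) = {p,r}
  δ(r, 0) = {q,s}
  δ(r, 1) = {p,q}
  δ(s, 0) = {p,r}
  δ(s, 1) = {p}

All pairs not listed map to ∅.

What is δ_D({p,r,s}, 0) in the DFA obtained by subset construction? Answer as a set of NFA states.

δ(p,0) = {p,q}; δ(r,0) = {q,s}; δ(s,0) = {p,r}.
Union: {p,q,r,s}.

{p,q,r,s}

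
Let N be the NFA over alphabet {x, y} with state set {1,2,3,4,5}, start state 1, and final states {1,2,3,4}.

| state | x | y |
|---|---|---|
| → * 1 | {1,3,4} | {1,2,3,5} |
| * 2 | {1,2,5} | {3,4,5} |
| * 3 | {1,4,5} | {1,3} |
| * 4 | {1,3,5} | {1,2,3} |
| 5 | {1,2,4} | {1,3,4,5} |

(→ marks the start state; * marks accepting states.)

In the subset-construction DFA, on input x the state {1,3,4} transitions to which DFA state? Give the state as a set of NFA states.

{1,3,4,5}

δ(1,x) = {1,3,4}; δ(3,x) = {1,4,5}; δ(4,x) = {1,3,5}.
Union: {1,3,4,5}.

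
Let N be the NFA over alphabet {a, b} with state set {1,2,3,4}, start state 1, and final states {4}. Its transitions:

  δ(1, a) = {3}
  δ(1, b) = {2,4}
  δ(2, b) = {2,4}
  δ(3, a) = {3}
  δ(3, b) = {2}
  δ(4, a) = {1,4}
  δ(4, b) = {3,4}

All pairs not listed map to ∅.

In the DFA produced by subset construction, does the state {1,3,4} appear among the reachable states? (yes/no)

Start state of the DFA: {1}.
{1} --a--> {3}  [new]
{1} --b--> {2,4}  [new]
{3} --a--> {3}  [seen]
{3} --b--> {2}  [new]
{2,4} --a--> {1,4}  [new]
{2,4} --b--> {2,3,4}  [new]
{2} --a--> ∅  [new]
{2} --b--> {2,4}  [seen]
{1,4} --a--> {1,3,4}  [new]
{1,4} --b--> {2,3,4}  [seen]
{2,3,4} --a--> {1,3,4}  [seen]
{2,3,4} --b--> {2,3,4}  [seen]
∅ --a--> ∅  [seen]
∅ --b--> ∅  [seen]
{1,3,4} --a--> {1,3,4}  [seen]
{1,3,4} --b--> {2,3,4}  [seen]
Reachable DFA states: {1}, {3}, {2,4}, {2}, {1,4}, {2,3,4}, ∅, {1,3,4}.
{1,3,4} is among them.

yes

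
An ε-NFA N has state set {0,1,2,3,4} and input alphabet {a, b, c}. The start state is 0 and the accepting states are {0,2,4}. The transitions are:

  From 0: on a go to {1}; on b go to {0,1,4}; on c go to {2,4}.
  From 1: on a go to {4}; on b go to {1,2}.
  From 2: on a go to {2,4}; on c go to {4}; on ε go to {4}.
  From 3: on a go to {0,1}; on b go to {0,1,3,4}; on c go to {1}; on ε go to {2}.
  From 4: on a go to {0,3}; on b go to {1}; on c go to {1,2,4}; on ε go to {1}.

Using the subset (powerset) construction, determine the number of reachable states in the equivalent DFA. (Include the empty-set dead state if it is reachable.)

Start state of the DFA: {0} (ε-closure of the NFA start).
{0} --a--> {1}  [new]
{0} --b--> {0,1,4}  [new]
{0} --c--> {1,2,4}  [new]
{1} --a--> {1,4}  [new]
{1} --b--> {1,2,4}  [seen]
{1} --c--> ∅  [new]
{0,1,4} --a--> {0,1,2,3,4}  [new]
{0,1,4} --b--> {0,1,2,4}  [new]
{0,1,4} --c--> {1,2,4}  [seen]
{1,2,4} --a--> {0,1,2,3,4}  [seen]
{1,2,4} --b--> {1,2,4}  [seen]
{1,2,4} --c--> {1,2,4}  [seen]
{1,4} --a--> {0,1,2,3,4}  [seen]
{1,4} --b--> {1,2,4}  [seen]
{1,4} --c--> {1,2,4}  [seen]
∅ --a--> ∅  [seen]
∅ --b--> ∅  [seen]
∅ --c--> ∅  [seen]
{0,1,2,3,4} --a--> {0,1,2,3,4}  [seen]
{0,1,2,3,4} --b--> {0,1,2,3,4}  [seen]
{0,1,2,3,4} --c--> {1,2,4}  [seen]
{0,1,2,4} --a--> {0,1,2,3,4}  [seen]
{0,1,2,4} --b--> {0,1,2,4}  [seen]
{0,1,2,4} --c--> {1,2,4}  [seen]
Reachable DFA states: {0}, {1}, {0,1,4}, {1,2,4}, {1,4}, ∅, {0,1,2,3,4}, {0,1,2,4}.

8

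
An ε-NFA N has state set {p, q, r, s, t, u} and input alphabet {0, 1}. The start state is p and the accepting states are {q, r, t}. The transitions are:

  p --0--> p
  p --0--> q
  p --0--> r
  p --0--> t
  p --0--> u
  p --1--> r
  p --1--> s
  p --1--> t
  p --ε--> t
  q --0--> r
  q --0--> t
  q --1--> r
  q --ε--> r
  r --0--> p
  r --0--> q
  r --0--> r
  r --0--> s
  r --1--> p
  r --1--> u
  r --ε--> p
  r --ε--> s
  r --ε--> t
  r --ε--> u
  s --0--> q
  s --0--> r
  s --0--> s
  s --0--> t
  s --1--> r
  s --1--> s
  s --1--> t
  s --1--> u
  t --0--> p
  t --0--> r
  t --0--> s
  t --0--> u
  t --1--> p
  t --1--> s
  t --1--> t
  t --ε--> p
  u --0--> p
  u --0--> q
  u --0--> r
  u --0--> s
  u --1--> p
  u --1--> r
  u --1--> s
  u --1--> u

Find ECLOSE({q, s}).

{p, q, r, s, t, u}

Begin with {q, s}.
q →ε {r}; add r.
r →ε {p, s, t, u}; add p, t, u.
ε-closure = {p, q, r, s, t, u}.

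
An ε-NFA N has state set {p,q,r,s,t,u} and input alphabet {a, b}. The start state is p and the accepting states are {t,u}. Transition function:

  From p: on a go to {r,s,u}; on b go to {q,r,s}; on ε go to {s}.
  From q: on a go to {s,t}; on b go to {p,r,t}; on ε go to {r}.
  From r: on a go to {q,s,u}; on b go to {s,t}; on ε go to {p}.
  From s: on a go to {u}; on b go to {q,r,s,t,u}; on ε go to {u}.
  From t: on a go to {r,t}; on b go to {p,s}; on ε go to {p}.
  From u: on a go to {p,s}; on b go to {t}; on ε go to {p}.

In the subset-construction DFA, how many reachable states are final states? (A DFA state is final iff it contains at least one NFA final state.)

Start state of the DFA: {p,s,u} (ε-closure of the NFA start).
{p,s,u} --a--> {p,r,s,u}  [new]
{p,s,u} --b--> {p,q,r,s,t,u}  [new]
{p,r,s,u} --a--> {p,q,r,s,u}  [new]
{p,r,s,u} --b--> {p,q,r,s,t,u}  [seen]
{p,q,r,s,t,u} --a--> {p,q,r,s,t,u}  [seen]
{p,q,r,s,t,u} --b--> {p,q,r,s,t,u}  [seen]
{p,q,r,s,u} --a--> {p,q,r,s,t,u}  [seen]
{p,q,r,s,u} --b--> {p,q,r,s,t,u}  [seen]
Reachable DFA states: {p,s,u}, {p,r,s,u}, {p,q,r,s,t,u}, {p,q,r,s,u}.
Accepting DFA states (contain an NFA accepting state): {p,s,u}, {p,r,s,u}, {p,q,r,s,t,u}, {p,q,r,s,u}.

4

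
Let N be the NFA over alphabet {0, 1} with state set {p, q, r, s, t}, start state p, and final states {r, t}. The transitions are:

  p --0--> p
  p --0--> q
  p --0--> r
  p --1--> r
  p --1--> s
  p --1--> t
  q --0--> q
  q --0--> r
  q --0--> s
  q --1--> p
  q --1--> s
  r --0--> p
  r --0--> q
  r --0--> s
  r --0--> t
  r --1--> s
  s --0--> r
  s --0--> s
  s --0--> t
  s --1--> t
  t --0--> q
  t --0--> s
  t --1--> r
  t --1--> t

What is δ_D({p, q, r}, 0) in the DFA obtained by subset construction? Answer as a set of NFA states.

δ(p,0) = {p, q, r}; δ(q,0) = {q, r, s}; δ(r,0) = {p, q, s, t}.
Union: {p, q, r, s, t}.

{p, q, r, s, t}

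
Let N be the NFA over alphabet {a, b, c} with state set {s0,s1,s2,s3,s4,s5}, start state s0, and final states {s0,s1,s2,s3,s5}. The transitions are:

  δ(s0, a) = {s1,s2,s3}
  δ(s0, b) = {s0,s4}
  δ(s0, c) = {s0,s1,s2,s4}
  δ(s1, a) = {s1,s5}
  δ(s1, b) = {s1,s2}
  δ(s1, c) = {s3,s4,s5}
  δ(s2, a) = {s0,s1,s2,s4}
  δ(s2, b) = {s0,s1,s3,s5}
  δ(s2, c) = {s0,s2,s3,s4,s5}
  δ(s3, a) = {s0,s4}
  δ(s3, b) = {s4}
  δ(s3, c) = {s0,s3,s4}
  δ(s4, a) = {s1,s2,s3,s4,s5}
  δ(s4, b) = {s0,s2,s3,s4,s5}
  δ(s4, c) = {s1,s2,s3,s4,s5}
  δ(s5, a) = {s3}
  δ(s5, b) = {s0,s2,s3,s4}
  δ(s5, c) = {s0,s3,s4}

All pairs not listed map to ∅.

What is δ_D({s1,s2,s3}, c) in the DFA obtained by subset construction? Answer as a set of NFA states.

{s0,s2,s3,s4,s5}

δ(s1,c) = {s3,s4,s5}; δ(s2,c) = {s0,s2,s3,s4,s5}; δ(s3,c) = {s0,s3,s4}.
Union: {s0,s2,s3,s4,s5}.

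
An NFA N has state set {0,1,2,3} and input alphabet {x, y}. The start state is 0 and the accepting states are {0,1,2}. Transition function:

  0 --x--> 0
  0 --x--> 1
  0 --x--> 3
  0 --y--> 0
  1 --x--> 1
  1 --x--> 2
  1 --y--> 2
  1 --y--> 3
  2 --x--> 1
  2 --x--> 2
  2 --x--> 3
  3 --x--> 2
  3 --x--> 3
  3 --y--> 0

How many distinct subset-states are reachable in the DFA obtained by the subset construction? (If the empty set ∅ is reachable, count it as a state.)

4

Start state of the DFA: {0}.
{0} --x--> {0,1,3}  [new]
{0} --y--> {0}  [seen]
{0,1,3} --x--> {0,1,2,3}  [new]
{0,1,3} --y--> {0,2,3}  [new]
{0,1,2,3} --x--> {0,1,2,3}  [seen]
{0,1,2,3} --y--> {0,2,3}  [seen]
{0,2,3} --x--> {0,1,2,3}  [seen]
{0,2,3} --y--> {0}  [seen]
Reachable DFA states: {0}, {0,1,3}, {0,1,2,3}, {0,2,3}.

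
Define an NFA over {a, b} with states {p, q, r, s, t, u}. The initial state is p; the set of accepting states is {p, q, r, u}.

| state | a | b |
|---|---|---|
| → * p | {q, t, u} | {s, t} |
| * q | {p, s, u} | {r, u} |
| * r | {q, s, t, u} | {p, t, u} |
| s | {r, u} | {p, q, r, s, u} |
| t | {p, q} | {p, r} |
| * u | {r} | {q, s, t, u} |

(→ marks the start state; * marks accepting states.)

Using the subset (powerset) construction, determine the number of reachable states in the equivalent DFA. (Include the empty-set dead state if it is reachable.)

6

Start state of the DFA: {p}.
{p} --a--> {q, t, u}  [new]
{p} --b--> {s, t}  [new]
{q, t, u} --a--> {p, q, r, s, u}  [new]
{q, t, u} --b--> {p, q, r, s, t, u}  [new]
{s, t} --a--> {p, q, r, u}  [new]
{s, t} --b--> {p, q, r, s, u}  [seen]
{p, q, r, s, u} --a--> {p, q, r, s, t, u}  [seen]
{p, q, r, s, u} --b--> {p, q, r, s, t, u}  [seen]
{p, q, r, s, t, u} --a--> {p, q, r, s, t, u}  [seen]
{p, q, r, s, t, u} --b--> {p, q, r, s, t, u}  [seen]
{p, q, r, u} --a--> {p, q, r, s, t, u}  [seen]
{p, q, r, u} --b--> {p, q, r, s, t, u}  [seen]
Reachable DFA states: {p}, {q, t, u}, {s, t}, {p, q, r, s, u}, {p, q, r, s, t, u}, {p, q, r, u}.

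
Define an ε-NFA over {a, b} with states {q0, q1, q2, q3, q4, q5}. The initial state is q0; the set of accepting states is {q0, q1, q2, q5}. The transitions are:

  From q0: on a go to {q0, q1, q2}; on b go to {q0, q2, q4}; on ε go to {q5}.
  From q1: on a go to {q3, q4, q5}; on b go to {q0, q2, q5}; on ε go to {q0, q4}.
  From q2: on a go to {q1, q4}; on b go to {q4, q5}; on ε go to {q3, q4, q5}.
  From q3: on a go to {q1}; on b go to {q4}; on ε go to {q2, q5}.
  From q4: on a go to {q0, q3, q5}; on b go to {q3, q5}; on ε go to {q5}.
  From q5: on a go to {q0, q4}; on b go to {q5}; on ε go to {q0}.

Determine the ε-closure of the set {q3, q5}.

{q0, q2, q3, q4, q5}

Begin with {q3, q5}.
q3 →ε {q2, q5}; add q2.
q2 →ε {q3, q4, q5}; add q4.
q5 →ε {q0}; add q0.
ε-closure = {q0, q2, q3, q4, q5}.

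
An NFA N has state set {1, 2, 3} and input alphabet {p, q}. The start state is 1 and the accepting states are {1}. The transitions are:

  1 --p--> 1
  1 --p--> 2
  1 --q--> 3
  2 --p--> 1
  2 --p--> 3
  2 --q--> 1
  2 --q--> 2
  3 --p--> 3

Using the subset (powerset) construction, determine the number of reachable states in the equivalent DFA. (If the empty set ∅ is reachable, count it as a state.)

5

Start state of the DFA: {1}.
{1} --p--> {1, 2}  [new]
{1} --q--> {3}  [new]
{1, 2} --p--> {1, 2, 3}  [new]
{1, 2} --q--> {1, 2, 3}  [seen]
{3} --p--> {3}  [seen]
{3} --q--> ∅  [new]
{1, 2, 3} --p--> {1, 2, 3}  [seen]
{1, 2, 3} --q--> {1, 2, 3}  [seen]
∅ --p--> ∅  [seen]
∅ --q--> ∅  [seen]
Reachable DFA states: {1}, {1, 2}, {3}, {1, 2, 3}, ∅.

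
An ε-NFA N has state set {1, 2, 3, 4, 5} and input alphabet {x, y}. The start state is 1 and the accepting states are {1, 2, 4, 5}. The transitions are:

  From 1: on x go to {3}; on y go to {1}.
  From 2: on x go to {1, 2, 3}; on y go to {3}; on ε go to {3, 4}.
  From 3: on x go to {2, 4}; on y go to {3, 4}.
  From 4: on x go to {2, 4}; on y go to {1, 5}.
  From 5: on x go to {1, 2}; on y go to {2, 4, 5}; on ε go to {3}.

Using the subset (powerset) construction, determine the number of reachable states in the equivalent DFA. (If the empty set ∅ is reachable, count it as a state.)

Start state of the DFA: {1} (ε-closure of the NFA start).
{1} --x--> {3}  [new]
{1} --y--> {1}  [seen]
{3} --x--> {2, 3, 4}  [new]
{3} --y--> {3, 4}  [new]
{2, 3, 4} --x--> {1, 2, 3, 4}  [new]
{2, 3, 4} --y--> {1, 3, 4, 5}  [new]
{3, 4} --x--> {2, 3, 4}  [seen]
{3, 4} --y--> {1, 3, 4, 5}  [seen]
{1, 2, 3, 4} --x--> {1, 2, 3, 4}  [seen]
{1, 2, 3, 4} --y--> {1, 3, 4, 5}  [seen]
{1, 3, 4, 5} --x--> {1, 2, 3, 4}  [seen]
{1, 3, 4, 5} --y--> {1, 2, 3, 4, 5}  [new]
{1, 2, 3, 4, 5} --x--> {1, 2, 3, 4}  [seen]
{1, 2, 3, 4, 5} --y--> {1, 2, 3, 4, 5}  [seen]
Reachable DFA states: {1}, {3}, {2, 3, 4}, {3, 4}, {1, 2, 3, 4}, {1, 3, 4, 5}, {1, 2, 3, 4, 5}.

7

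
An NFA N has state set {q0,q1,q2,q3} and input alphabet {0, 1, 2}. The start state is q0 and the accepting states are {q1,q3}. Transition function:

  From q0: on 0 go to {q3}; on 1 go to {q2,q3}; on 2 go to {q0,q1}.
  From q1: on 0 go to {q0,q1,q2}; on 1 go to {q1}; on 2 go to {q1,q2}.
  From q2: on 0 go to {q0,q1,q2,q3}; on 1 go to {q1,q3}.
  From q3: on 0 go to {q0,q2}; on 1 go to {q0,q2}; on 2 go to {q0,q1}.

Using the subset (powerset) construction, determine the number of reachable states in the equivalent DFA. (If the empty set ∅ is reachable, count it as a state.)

Start state of the DFA: {q0}.
{q0} --0--> {q3}  [new]
{q0} --1--> {q2,q3}  [new]
{q0} --2--> {q0,q1}  [new]
{q3} --0--> {q0,q2}  [new]
{q3} --1--> {q0,q2}  [seen]
{q3} --2--> {q0,q1}  [seen]
{q2,q3} --0--> {q0,q1,q2,q3}  [new]
{q2,q3} --1--> {q0,q1,q2,q3}  [seen]
{q2,q3} --2--> {q0,q1}  [seen]
{q0,q1} --0--> {q0,q1,q2,q3}  [seen]
{q0,q1} --1--> {q1,q2,q3}  [new]
{q0,q1} --2--> {q0,q1,q2}  [new]
{q0,q2} --0--> {q0,q1,q2,q3}  [seen]
{q0,q2} --1--> {q1,q2,q3}  [seen]
{q0,q2} --2--> {q0,q1}  [seen]
{q0,q1,q2,q3} --0--> {q0,q1,q2,q3}  [seen]
{q0,q1,q2,q3} --1--> {q0,q1,q2,q3}  [seen]
{q0,q1,q2,q3} --2--> {q0,q1,q2}  [seen]
{q1,q2,q3} --0--> {q0,q1,q2,q3}  [seen]
{q1,q2,q3} --1--> {q0,q1,q2,q3}  [seen]
{q1,q2,q3} --2--> {q0,q1,q2}  [seen]
{q0,q1,q2} --0--> {q0,q1,q2,q3}  [seen]
{q0,q1,q2} --1--> {q1,q2,q3}  [seen]
{q0,q1,q2} --2--> {q0,q1,q2}  [seen]
Reachable DFA states: {q0}, {q3}, {q2,q3}, {q0,q1}, {q0,q2}, {q0,q1,q2,q3}, {q1,q2,q3}, {q0,q1,q2}.

8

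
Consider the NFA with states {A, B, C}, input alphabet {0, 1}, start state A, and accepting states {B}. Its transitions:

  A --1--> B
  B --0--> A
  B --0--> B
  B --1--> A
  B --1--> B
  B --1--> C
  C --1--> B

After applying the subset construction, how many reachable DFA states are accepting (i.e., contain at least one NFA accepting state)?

3

Start state of the DFA: {A}.
{A} --0--> ∅  [new]
{A} --1--> {B}  [new]
∅ --0--> ∅  [seen]
∅ --1--> ∅  [seen]
{B} --0--> {A, B}  [new]
{B} --1--> {A, B, C}  [new]
{A, B} --0--> {A, B}  [seen]
{A, B} --1--> {A, B, C}  [seen]
{A, B, C} --0--> {A, B}  [seen]
{A, B, C} --1--> {A, B, C}  [seen]
Reachable DFA states: {A}, ∅, {B}, {A, B}, {A, B, C}.
Accepting DFA states (contain an NFA accepting state): {B}, {A, B}, {A, B, C}.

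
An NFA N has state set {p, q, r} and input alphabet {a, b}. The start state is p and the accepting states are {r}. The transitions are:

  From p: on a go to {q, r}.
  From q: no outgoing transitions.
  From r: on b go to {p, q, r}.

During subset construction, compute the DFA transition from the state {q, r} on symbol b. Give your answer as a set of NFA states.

δ(q,b) = ∅; δ(r,b) = {p, q, r}.
Union: {p, q, r}.

{p, q, r}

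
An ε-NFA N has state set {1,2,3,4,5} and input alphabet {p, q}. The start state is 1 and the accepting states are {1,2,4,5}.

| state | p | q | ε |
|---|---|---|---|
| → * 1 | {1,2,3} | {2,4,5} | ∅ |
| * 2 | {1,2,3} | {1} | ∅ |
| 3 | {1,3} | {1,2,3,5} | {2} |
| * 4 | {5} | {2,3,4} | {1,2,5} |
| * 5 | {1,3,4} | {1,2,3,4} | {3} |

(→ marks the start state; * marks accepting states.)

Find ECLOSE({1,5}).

Begin with {1,5}.
5 →ε {3}; add 3.
3 →ε {2}; add 2.
ε-closure = {1,2,3,5}.

{1,2,3,5}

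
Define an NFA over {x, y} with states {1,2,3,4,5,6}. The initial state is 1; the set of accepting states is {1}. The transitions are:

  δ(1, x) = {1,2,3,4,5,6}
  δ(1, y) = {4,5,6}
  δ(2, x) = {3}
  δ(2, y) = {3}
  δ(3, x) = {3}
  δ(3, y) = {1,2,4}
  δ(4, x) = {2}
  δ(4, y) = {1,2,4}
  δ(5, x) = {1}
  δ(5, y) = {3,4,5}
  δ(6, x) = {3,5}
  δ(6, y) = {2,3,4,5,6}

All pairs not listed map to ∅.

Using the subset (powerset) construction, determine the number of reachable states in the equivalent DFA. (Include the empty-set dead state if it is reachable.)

Start state of the DFA: {1}.
{1} --x--> {1,2,3,4,5,6}  [new]
{1} --y--> {4,5,6}  [new]
{1,2,3,4,5,6} --x--> {1,2,3,4,5,6}  [seen]
{1,2,3,4,5,6} --y--> {1,2,3,4,5,6}  [seen]
{4,5,6} --x--> {1,2,3,5}  [new]
{4,5,6} --y--> {1,2,3,4,5,6}  [seen]
{1,2,3,5} --x--> {1,2,3,4,5,6}  [seen]
{1,2,3,5} --y--> {1,2,3,4,5,6}  [seen]
Reachable DFA states: {1}, {1,2,3,4,5,6}, {4,5,6}, {1,2,3,5}.

4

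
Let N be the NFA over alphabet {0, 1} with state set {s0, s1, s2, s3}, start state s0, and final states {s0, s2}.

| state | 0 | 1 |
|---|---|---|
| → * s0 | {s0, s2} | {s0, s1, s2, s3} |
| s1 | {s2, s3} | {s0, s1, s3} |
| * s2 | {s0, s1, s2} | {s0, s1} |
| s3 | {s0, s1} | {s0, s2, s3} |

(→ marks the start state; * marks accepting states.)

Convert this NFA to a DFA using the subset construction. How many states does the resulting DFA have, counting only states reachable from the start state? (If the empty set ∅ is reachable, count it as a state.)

4

Start state of the DFA: {s0}.
{s0} --0--> {s0, s2}  [new]
{s0} --1--> {s0, s1, s2, s3}  [new]
{s0, s2} --0--> {s0, s1, s2}  [new]
{s0, s2} --1--> {s0, s1, s2, s3}  [seen]
{s0, s1, s2, s3} --0--> {s0, s1, s2, s3}  [seen]
{s0, s1, s2, s3} --1--> {s0, s1, s2, s3}  [seen]
{s0, s1, s2} --0--> {s0, s1, s2, s3}  [seen]
{s0, s1, s2} --1--> {s0, s1, s2, s3}  [seen]
Reachable DFA states: {s0}, {s0, s2}, {s0, s1, s2, s3}, {s0, s1, s2}.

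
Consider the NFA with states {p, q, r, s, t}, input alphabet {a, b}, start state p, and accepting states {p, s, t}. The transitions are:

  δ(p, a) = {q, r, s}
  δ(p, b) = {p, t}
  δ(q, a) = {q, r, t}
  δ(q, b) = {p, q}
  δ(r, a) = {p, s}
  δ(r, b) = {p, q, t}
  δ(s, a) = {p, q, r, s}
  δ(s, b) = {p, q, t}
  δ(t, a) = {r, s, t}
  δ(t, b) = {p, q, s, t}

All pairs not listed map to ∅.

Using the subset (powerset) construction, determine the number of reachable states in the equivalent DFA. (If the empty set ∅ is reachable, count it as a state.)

7

Start state of the DFA: {p}.
{p} --a--> {q, r, s}  [new]
{p} --b--> {p, t}  [new]
{q, r, s} --a--> {p, q, r, s, t}  [new]
{q, r, s} --b--> {p, q, t}  [new]
{p, t} --a--> {q, r, s, t}  [new]
{p, t} --b--> {p, q, s, t}  [new]
{p, q, r, s, t} --a--> {p, q, r, s, t}  [seen]
{p, q, r, s, t} --b--> {p, q, s, t}  [seen]
{p, q, t} --a--> {q, r, s, t}  [seen]
{p, q, t} --b--> {p, q, s, t}  [seen]
{q, r, s, t} --a--> {p, q, r, s, t}  [seen]
{q, r, s, t} --b--> {p, q, s, t}  [seen]
{p, q, s, t} --a--> {p, q, r, s, t}  [seen]
{p, q, s, t} --b--> {p, q, s, t}  [seen]
Reachable DFA states: {p}, {q, r, s}, {p, t}, {p, q, r, s, t}, {p, q, t}, {q, r, s, t}, {p, q, s, t}.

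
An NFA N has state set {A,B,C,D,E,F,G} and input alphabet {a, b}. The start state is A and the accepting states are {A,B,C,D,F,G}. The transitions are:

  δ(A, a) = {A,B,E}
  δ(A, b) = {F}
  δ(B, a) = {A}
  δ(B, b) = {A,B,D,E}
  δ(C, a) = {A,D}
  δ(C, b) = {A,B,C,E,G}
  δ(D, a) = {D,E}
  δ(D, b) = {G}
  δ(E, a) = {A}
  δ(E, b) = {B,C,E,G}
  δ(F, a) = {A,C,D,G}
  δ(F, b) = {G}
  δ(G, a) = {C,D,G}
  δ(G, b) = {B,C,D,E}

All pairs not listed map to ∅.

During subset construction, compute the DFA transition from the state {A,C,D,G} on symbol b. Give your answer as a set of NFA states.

δ(A,b) = {F}; δ(C,b) = {A,B,C,E,G}; δ(D,b) = {G}; δ(G,b) = {B,C,D,E}.
Union: {A,B,C,D,E,F,G}.

{A,B,C,D,E,F,G}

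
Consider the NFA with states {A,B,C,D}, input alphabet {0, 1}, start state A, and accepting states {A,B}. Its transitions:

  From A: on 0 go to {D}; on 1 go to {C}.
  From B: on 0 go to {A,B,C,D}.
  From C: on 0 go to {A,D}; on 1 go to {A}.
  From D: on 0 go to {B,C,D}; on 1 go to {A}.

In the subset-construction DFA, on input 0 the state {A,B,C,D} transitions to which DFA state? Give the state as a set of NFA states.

δ(A,0) = {D}; δ(B,0) = {A,B,C,D}; δ(C,0) = {A,D}; δ(D,0) = {B,C,D}.
Union: {A,B,C,D}.

{A,B,C,D}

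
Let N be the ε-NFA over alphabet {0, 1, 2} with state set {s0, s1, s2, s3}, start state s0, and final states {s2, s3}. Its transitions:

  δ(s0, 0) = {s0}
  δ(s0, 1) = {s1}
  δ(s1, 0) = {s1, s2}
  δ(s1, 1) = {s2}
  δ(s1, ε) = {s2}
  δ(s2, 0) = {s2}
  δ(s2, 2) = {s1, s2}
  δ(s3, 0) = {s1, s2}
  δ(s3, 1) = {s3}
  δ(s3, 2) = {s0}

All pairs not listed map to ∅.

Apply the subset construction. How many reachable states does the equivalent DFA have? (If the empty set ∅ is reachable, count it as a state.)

Start state of the DFA: {s0} (ε-closure of the NFA start).
{s0} --0--> {s0}  [seen]
{s0} --1--> {s1, s2}  [new]
{s0} --2--> ∅  [new]
{s1, s2} --0--> {s1, s2}  [seen]
{s1, s2} --1--> {s2}  [new]
{s1, s2} --2--> {s1, s2}  [seen]
∅ --0--> ∅  [seen]
∅ --1--> ∅  [seen]
∅ --2--> ∅  [seen]
{s2} --0--> {s2}  [seen]
{s2} --1--> ∅  [seen]
{s2} --2--> {s1, s2}  [seen]
Reachable DFA states: {s0}, {s1, s2}, ∅, {s2}.

4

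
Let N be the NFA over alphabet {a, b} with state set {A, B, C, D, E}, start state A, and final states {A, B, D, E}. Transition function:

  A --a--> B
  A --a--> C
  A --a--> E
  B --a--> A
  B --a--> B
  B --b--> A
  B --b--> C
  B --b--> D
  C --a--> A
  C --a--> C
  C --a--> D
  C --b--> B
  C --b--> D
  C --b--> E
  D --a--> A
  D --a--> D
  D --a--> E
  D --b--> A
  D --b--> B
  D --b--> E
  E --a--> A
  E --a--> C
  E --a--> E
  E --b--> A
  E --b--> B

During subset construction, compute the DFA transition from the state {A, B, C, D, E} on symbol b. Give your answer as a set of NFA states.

δ(A,b) = ∅; δ(B,b) = {A, C, D}; δ(C,b) = {B, D, E}; δ(D,b) = {A, B, E}; δ(E,b) = {A, B}.
Union: {A, B, C, D, E}.

{A, B, C, D, E}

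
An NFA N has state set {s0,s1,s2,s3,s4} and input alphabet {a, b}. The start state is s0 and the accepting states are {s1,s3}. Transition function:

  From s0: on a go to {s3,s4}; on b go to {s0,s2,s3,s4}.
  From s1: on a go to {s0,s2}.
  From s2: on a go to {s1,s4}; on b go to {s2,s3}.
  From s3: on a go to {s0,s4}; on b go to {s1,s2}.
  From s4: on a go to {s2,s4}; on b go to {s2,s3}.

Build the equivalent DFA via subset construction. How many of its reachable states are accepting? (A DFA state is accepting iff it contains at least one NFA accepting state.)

Start state of the DFA: {s0}.
{s0} --a--> {s3,s4}  [new]
{s0} --b--> {s0,s2,s3,s4}  [new]
{s3,s4} --a--> {s0,s2,s4}  [new]
{s3,s4} --b--> {s1,s2,s3}  [new]
{s0,s2,s3,s4} --a--> {s0,s1,s2,s3,s4}  [new]
{s0,s2,s3,s4} --b--> {s0,s1,s2,s3,s4}  [seen]
{s0,s2,s4} --a--> {s1,s2,s3,s4}  [new]
{s0,s2,s4} --b--> {s0,s2,s3,s4}  [seen]
{s1,s2,s3} --a--> {s0,s1,s2,s4}  [new]
{s1,s2,s3} --b--> {s1,s2,s3}  [seen]
{s0,s1,s2,s3,s4} --a--> {s0,s1,s2,s3,s4}  [seen]
{s0,s1,s2,s3,s4} --b--> {s0,s1,s2,s3,s4}  [seen]
{s1,s2,s3,s4} --a--> {s0,s1,s2,s4}  [seen]
{s1,s2,s3,s4} --b--> {s1,s2,s3}  [seen]
{s0,s1,s2,s4} --a--> {s0,s1,s2,s3,s4}  [seen]
{s0,s1,s2,s4} --b--> {s0,s2,s3,s4}  [seen]
Reachable DFA states: {s0}, {s3,s4}, {s0,s2,s3,s4}, {s0,s2,s4}, {s1,s2,s3}, {s0,s1,s2,s3,s4}, {s1,s2,s3,s4}, {s0,s1,s2,s4}.
Accepting DFA states (contain an NFA accepting state): {s3,s4}, {s0,s2,s3,s4}, {s1,s2,s3}, {s0,s1,s2,s3,s4}, {s1,s2,s3,s4}, {s0,s1,s2,s4}.

6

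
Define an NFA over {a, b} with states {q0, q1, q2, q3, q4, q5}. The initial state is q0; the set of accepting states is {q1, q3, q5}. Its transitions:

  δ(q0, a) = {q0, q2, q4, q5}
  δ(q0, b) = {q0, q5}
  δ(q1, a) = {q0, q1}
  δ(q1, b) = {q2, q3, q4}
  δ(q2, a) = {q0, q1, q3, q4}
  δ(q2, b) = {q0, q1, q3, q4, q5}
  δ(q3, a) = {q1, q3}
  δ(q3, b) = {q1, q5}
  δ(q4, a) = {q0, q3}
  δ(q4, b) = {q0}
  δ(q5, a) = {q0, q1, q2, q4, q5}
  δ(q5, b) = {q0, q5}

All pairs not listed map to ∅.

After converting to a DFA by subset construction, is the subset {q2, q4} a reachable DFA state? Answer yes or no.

Start state of the DFA: {q0}.
{q0} --a--> {q0, q2, q4, q5}  [new]
{q0} --b--> {q0, q5}  [new]
{q0, q2, q4, q5} --a--> {q0, q1, q2, q3, q4, q5}  [new]
{q0, q2, q4, q5} --b--> {q0, q1, q3, q4, q5}  [new]
{q0, q5} --a--> {q0, q1, q2, q4, q5}  [new]
{q0, q5} --b--> {q0, q5}  [seen]
{q0, q1, q2, q3, q4, q5} --a--> {q0, q1, q2, q3, q4, q5}  [seen]
{q0, q1, q2, q3, q4, q5} --b--> {q0, q1, q2, q3, q4, q5}  [seen]
{q0, q1, q3, q4, q5} --a--> {q0, q1, q2, q3, q4, q5}  [seen]
{q0, q1, q3, q4, q5} --b--> {q0, q1, q2, q3, q4, q5}  [seen]
{q0, q1, q2, q4, q5} --a--> {q0, q1, q2, q3, q4, q5}  [seen]
{q0, q1, q2, q4, q5} --b--> {q0, q1, q2, q3, q4, q5}  [seen]
Reachable DFA states: {q0}, {q0, q2, q4, q5}, {q0, q5}, {q0, q1, q2, q3, q4, q5}, {q0, q1, q3, q4, q5}, {q0, q1, q2, q4, q5}.
{q2, q4} is not among them.

no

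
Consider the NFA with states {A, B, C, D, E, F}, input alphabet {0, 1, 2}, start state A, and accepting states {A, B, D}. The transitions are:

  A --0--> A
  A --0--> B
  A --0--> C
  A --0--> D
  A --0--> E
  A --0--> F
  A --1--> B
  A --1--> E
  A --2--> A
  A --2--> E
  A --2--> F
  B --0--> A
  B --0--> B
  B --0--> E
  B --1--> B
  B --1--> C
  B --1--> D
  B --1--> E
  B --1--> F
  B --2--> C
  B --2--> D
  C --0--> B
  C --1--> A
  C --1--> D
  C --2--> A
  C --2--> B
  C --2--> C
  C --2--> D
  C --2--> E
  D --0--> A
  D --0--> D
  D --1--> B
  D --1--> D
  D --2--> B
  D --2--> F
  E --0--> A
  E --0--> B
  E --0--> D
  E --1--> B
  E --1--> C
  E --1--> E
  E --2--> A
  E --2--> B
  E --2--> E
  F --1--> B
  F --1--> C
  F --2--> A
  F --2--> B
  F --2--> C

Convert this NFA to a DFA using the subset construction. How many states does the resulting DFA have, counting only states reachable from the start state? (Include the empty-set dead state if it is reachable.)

Start state of the DFA: {A}.
{A} --0--> {A, B, C, D, E, F}  [new]
{A} --1--> {B, E}  [new]
{A} --2--> {A, E, F}  [new]
{A, B, C, D, E, F} --0--> {A, B, C, D, E, F}  [seen]
{A, B, C, D, E, F} --1--> {A, B, C, D, E, F}  [seen]
{A, B, C, D, E, F} --2--> {A, B, C, D, E, F}  [seen]
{B, E} --0--> {A, B, D, E}  [new]
{B, E} --1--> {B, C, D, E, F}  [new]
{B, E} --2--> {A, B, C, D, E}  [new]
{A, E, F} --0--> {A, B, C, D, E, F}  [seen]
{A, E, F} --1--> {B, C, E}  [new]
{A, E, F} --2--> {A, B, C, E, F}  [new]
{A, B, D, E} --0--> {A, B, C, D, E, F}  [seen]
{A, B, D, E} --1--> {B, C, D, E, F}  [seen]
{A, B, D, E} --2--> {A, B, C, D, E, F}  [seen]
{B, C, D, E, F} --0--> {A, B, D, E}  [seen]
{B, C, D, E, F} --1--> {A, B, C, D, E, F}  [seen]
{B, C, D, E, F} --2--> {A, B, C, D, E, F}  [seen]
{A, B, C, D, E} --0--> {A, B, C, D, E, F}  [seen]
{A, B, C, D, E} --1--> {A, B, C, D, E, F}  [seen]
{A, B, C, D, E} --2--> {A, B, C, D, E, F}  [seen]
{B, C, E} --0--> {A, B, D, E}  [seen]
{B, C, E} --1--> {A, B, C, D, E, F}  [seen]
{B, C, E} --2--> {A, B, C, D, E}  [seen]
{A, B, C, E, F} --0--> {A, B, C, D, E, F}  [seen]
{A, B, C, E, F} --1--> {A, B, C, D, E, F}  [seen]
{A, B, C, E, F} --2--> {A, B, C, D, E, F}  [seen]
Reachable DFA states: {A}, {A, B, C, D, E, F}, {B, E}, {A, E, F}, {A, B, D, E}, {B, C, D, E, F}, {A, B, C, D, E}, {B, C, E}, {A, B, C, E, F}.

9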